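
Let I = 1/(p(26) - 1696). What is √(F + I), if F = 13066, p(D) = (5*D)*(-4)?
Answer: √16040657270/1108 ≈ 114.31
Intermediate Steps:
p(D) = -20*D
I = -1/2216 (I = 1/(-20*26 - 1696) = 1/(-520 - 1696) = 1/(-2216) = -1/2216 ≈ -0.00045126)
√(F + I) = √(13066 - 1/2216) = √(28954255/2216) = √16040657270/1108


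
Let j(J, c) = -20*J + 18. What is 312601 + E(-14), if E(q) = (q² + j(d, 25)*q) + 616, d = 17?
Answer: 317921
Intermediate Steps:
j(J, c) = 18 - 20*J
E(q) = 616 + q² - 322*q (E(q) = (q² + (18 - 20*17)*q) + 616 = (q² + (18 - 340)*q) + 616 = (q² - 322*q) + 616 = 616 + q² - 322*q)
312601 + E(-14) = 312601 + (616 + (-14)² - 322*(-14)) = 312601 + (616 + 196 + 4508) = 312601 + 5320 = 317921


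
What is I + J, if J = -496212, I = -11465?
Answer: -507677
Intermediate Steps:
I + J = -11465 - 496212 = -507677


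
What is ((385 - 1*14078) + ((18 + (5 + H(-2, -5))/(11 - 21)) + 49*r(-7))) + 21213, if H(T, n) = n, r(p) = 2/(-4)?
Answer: 15027/2 ≈ 7513.5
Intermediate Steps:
r(p) = -½ (r(p) = 2*(-¼) = -½)
((385 - 1*14078) + ((18 + (5 + H(-2, -5))/(11 - 21)) + 49*r(-7))) + 21213 = ((385 - 1*14078) + ((18 + (5 - 5)/(11 - 21)) + 49*(-½))) + 21213 = ((385 - 14078) + ((18 + 0/(-10)) - 49/2)) + 21213 = (-13693 + ((18 + 0*(-⅒)) - 49/2)) + 21213 = (-13693 + ((18 + 0) - 49/2)) + 21213 = (-13693 + (18 - 49/2)) + 21213 = (-13693 - 13/2) + 21213 = -27399/2 + 21213 = 15027/2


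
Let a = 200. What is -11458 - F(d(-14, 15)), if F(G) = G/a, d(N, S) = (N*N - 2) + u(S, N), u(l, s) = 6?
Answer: -11459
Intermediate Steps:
d(N, S) = 4 + N² (d(N, S) = (N*N - 2) + 6 = (N² - 2) + 6 = (-2 + N²) + 6 = 4 + N²)
F(G) = G/200
-11458 - F(d(-14, 15)) = -11458 - (4 + (-14)²)/200 = -11458 - (4 + 196)/200 = -11458 - 200/200 = -11458 - 1*1 = -11458 - 1 = -11459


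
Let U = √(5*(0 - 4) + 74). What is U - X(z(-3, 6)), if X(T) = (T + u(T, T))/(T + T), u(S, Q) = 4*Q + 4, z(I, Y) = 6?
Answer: -17/6 + 3*√6 ≈ 4.5151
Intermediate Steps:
u(S, Q) = 4 + 4*Q
X(T) = (4 + 5*T)/(2*T) (X(T) = (T + (4 + 4*T))/(T + T) = (4 + 5*T)/((2*T)) = (4 + 5*T)*(1/(2*T)) = (4 + 5*T)/(2*T))
U = 3*√6 (U = √(5*(-4) + 74) = √(-20 + 74) = √54 = 3*√6 ≈ 7.3485)
U - X(z(-3, 6)) = 3*√6 - (5/2 + 2/6) = 3*√6 - (5/2 + 2*(⅙)) = 3*√6 - (5/2 + ⅓) = 3*√6 - 1*17/6 = 3*√6 - 17/6 = -17/6 + 3*√6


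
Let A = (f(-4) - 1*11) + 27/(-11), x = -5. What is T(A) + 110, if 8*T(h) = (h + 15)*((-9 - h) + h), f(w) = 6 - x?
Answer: 4219/44 ≈ 95.886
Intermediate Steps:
f(w) = 11 (f(w) = 6 - 1*(-5) = 6 + 5 = 11)
A = -27/11 (A = (11 - 1*11) + 27/(-11) = (11 - 11) + 27*(-1/11) = 0 - 27/11 = -27/11 ≈ -2.4545)
T(h) = -135/8 - 9*h/8 (T(h) = ((h + 15)*((-9 - h) + h))/8 = ((15 + h)*(-9))/8 = (-135 - 9*h)/8 = -135/8 - 9*h/8)
T(A) + 110 = (-135/8 - 9/8*(-27/11)) + 110 = (-135/8 + 243/88) + 110 = -621/44 + 110 = 4219/44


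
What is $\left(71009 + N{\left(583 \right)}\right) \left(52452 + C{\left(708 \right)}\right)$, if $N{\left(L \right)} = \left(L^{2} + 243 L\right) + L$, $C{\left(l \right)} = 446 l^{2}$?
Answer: $123693298817400$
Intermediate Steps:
$N{\left(L \right)} = L^{2} + 244 L$
$\left(71009 + N{\left(583 \right)}\right) \left(52452 + C{\left(708 \right)}\right) = \left(71009 + 583 \left(244 + 583\right)\right) \left(52452 + 446 \cdot 708^{2}\right) = \left(71009 + 583 \cdot 827\right) \left(52452 + 446 \cdot 501264\right) = \left(71009 + 482141\right) \left(52452 + 223563744\right) = 553150 \cdot 223616196 = 123693298817400$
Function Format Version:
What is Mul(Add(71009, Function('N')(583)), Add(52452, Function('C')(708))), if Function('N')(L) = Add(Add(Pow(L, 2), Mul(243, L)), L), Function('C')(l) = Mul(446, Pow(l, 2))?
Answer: 123693298817400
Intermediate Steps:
Function('N')(L) = Add(Pow(L, 2), Mul(244, L))
Mul(Add(71009, Function('N')(583)), Add(52452, Function('C')(708))) = Mul(Add(71009, Mul(583, Add(244, 583))), Add(52452, Mul(446, Pow(708, 2)))) = Mul(Add(71009, Mul(583, 827)), Add(52452, Mul(446, 501264))) = Mul(Add(71009, 482141), Add(52452, 223563744)) = Mul(553150, 223616196) = 123693298817400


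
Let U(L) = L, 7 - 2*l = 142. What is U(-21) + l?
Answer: -177/2 ≈ -88.500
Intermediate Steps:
l = -135/2 (l = 7/2 - ½*142 = 7/2 - 71 = -135/2 ≈ -67.500)
U(-21) + l = -21 - 135/2 = -177/2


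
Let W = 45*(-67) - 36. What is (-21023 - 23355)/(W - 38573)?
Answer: 22189/20812 ≈ 1.0662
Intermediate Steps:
W = -3051 (W = -3015 - 36 = -3051)
(-21023 - 23355)/(W - 38573) = (-21023 - 23355)/(-3051 - 38573) = -44378/(-41624) = -44378*(-1/41624) = 22189/20812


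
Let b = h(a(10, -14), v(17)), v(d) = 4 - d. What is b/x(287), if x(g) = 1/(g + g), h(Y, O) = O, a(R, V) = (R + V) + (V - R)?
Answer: -7462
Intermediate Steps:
a(R, V) = 2*V
b = -13 (b = 4 - 1*17 = 4 - 17 = -13)
x(g) = 1/(2*g)
b/x(287) = -13/((1/2)/287) = -13/((1/2)*(1/287)) = -13/1/574 = -13*574 = -7462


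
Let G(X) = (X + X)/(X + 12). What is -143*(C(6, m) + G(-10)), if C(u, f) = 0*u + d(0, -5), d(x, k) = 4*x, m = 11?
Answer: 1430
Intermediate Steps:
G(X) = 2*X/(12 + X) (G(X) = (2*X)/(12 + X) = 2*X/(12 + X))
C(u, f) = 0 (C(u, f) = 0*u + 4*0 = 0 + 0 = 0)
-143*(C(6, m) + G(-10)) = -143*(0 + 2*(-10)/(12 - 10)) = -143*(0 + 2*(-10)/2) = -143*(0 + 2*(-10)*(½)) = -143*(0 - 10) = -143*(-10) = 1430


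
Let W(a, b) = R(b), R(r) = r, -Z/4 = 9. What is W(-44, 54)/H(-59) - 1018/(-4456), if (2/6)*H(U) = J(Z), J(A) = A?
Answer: -605/2228 ≈ -0.27154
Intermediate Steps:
Z = -36 (Z = -4*9 = -36)
W(a, b) = b
H(U) = -108 (H(U) = 3*(-36) = -108)
W(-44, 54)/H(-59) - 1018/(-4456) = 54/(-108) - 1018/(-4456) = 54*(-1/108) - 1018*(-1/4456) = -1/2 + 509/2228 = -605/2228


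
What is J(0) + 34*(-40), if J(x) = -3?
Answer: -1363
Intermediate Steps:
J(0) + 34*(-40) = -3 + 34*(-40) = -3 - 1360 = -1363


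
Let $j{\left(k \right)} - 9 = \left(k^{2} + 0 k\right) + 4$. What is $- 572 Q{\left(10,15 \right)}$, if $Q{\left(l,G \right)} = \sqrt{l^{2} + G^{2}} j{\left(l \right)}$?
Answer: $- 323180 \sqrt{13} \approx -1.1652 \cdot 10^{6}$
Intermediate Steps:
$j{\left(k \right)} = 13 + k^{2}$ ($j{\left(k \right)} = 9 + \left(\left(k^{2} + 0 k\right) + 4\right) = 9 + \left(\left(k^{2} + 0\right) + 4\right) = 9 + \left(k^{2} + 4\right) = 9 + \left(4 + k^{2}\right) = 13 + k^{2}$)
$Q{\left(l,G \right)} = \sqrt{G^{2} + l^{2}} \left(13 + l^{2}\right)$ ($Q{\left(l,G \right)} = \sqrt{l^{2} + G^{2}} \left(13 + l^{2}\right) = \sqrt{G^{2} + l^{2}} \left(13 + l^{2}\right)$)
$- 572 Q{\left(10,15 \right)} = - 572 \sqrt{15^{2} + 10^{2}} \left(13 + 10^{2}\right) = - 572 \sqrt{225 + 100} \left(13 + 100\right) = - 572 \sqrt{325} \cdot 113 = - 572 \cdot 5 \sqrt{13} \cdot 113 = - 572 \cdot 565 \sqrt{13} = - 323180 \sqrt{13}$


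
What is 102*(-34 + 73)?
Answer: 3978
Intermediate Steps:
102*(-34 + 73) = 102*39 = 3978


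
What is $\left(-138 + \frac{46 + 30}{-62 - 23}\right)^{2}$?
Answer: $\frac{139381636}{7225} \approx 19292.0$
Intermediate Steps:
$\left(-138 + \frac{46 + 30}{-62 - 23}\right)^{2} = \left(-138 + \frac{76}{-85}\right)^{2} = \left(-138 + 76 \left(- \frac{1}{85}\right)\right)^{2} = \left(-138 - \frac{76}{85}\right)^{2} = \left(- \frac{11806}{85}\right)^{2} = \frac{139381636}{7225}$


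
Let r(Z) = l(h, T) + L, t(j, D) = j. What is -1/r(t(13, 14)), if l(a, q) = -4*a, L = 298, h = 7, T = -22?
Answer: -1/270 ≈ -0.0037037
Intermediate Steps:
r(Z) = 270 (r(Z) = -4*7 + 298 = -28 + 298 = 270)
-1/r(t(13, 14)) = -1/270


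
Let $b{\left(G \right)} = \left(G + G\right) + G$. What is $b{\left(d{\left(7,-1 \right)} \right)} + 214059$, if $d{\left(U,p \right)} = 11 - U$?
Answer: $214071$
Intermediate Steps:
$b{\left(G \right)} = 3 G$ ($b{\left(G \right)} = 2 G + G = 3 G$)
$b{\left(d{\left(7,-1 \right)} \right)} + 214059 = 3 \left(11 - 7\right) + 214059 = 3 \cdot 4 + 214059 = 12 + 214059 = 214071$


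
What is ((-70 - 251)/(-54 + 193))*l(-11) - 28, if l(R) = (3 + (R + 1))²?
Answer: -19621/139 ≈ -141.16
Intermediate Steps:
l(R) = (4 + R)² (l(R) = (3 + (1 + R))² = (4 + R)²)
((-70 - 251)/(-54 + 193))*l(-11) - 28 = ((-70 - 251)/(-54 + 193))*(4 - 11)² - 28 = -321/139*(-7)² - 28 = -321*1/139*49 - 28 = -321/139*49 - 28 = -15729/139 - 28 = -19621/139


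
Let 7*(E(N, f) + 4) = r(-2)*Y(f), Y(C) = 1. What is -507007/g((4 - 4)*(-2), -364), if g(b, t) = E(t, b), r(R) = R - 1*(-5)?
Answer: 3549049/25 ≈ 1.4196e+5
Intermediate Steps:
r(R) = 5 + R (r(R) = R + 5 = 5 + R)
E(N, f) = -25/7 (E(N, f) = -4 + ((5 - 2)*1)/7 = -4 + (3*1)/7 = -4 + (⅐)*3 = -4 + 3/7 = -25/7)
g(b, t) = -25/7
-507007/g((4 - 4)*(-2), -364) = -507007/(-25/7) = -507007*(-7/25) = 3549049/25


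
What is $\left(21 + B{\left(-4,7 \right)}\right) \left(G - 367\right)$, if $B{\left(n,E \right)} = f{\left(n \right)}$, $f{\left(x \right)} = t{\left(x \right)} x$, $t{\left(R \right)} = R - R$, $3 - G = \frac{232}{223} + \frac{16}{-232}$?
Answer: $- \frac{49565670}{6467} \approx -7664.4$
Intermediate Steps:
$G = \frac{13119}{6467}$ ($G = 3 - \left(\frac{232}{223} + \frac{16}{-232}\right) = 3 - \left(232 \cdot \frac{1}{223} + 16 \left(- \frac{1}{232}\right)\right) = 3 - \left(\frac{232}{223} - \frac{2}{29}\right) = 3 - \frac{6282}{6467} = \frac{13119}{6467} \approx 2.0286$)
$t{\left(R \right)} = 0$
$f{\left(x \right)} = 0$ ($f{\left(x \right)} = 0 x = 0$)
$B{\left(n,E \right)} = 0$
$\left(21 + B{\left(-4,7 \right)}\right) \left(G - 367\right) = \left(21 + 0\right) \left(\frac{13119}{6467} - 367\right) = 21 \left(- \frac{2360270}{6467}\right) = - \frac{49565670}{6467}$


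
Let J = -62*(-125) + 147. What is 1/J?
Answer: 1/7897 ≈ 0.00012663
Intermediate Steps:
J = 7897 (J = 7750 + 147 = 7897)
1/J = 1/7897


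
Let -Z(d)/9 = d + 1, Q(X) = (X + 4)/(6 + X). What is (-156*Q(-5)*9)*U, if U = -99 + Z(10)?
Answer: -277992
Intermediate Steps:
Q(X) = (4 + X)/(6 + X)
Z(d) = -9 - 9*d (Z(d) = -9*(d + 1) = -9*(1 + d) = -9 - 9*d)
U = -198 (U = -99 + (-9 - 9*10) = -99 + (-9 - 90) = -99 - 99 = -198)
(-156*Q(-5)*9)*U = -156*(4 - 5)/(6 - 5)*9*(-198) = -156*-1/1*9*(-198) = -156*1*(-1)*9*(-198) = -(-156)*9*(-198) = -156*(-9)*(-198) = 1404*(-198) = -277992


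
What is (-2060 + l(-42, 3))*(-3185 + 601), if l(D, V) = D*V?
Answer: 5648624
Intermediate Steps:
(-2060 + l(-42, 3))*(-3185 + 601) = (-2060 - 42*3)*(-3185 + 601) = (-2060 - 126)*(-2584) = -2186*(-2584) = 5648624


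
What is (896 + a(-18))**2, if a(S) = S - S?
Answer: 802816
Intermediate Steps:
a(S) = 0
(896 + a(-18))**2 = (896 + 0)**2 = 896**2 = 802816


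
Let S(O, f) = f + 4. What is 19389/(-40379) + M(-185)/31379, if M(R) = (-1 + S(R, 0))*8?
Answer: -607438335/1267052641 ≈ -0.47941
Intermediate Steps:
S(O, f) = 4 + f
M(R) = 24 (M(R) = (-1 + (4 + 0))*8 = (-1 + 4)*8 = 3*8 = 24)
19389/(-40379) + M(-185)/31379 = 19389/(-40379) + 24/31379 = 19389*(-1/40379) + 24*(1/31379) = -19389/40379 + 24/31379 = -607438335/1267052641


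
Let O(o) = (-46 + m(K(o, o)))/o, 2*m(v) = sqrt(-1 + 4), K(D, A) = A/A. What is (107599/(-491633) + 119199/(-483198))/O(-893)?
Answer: -3028647627631588/334993668771329 - 32920082909039*sqrt(3)/334993668771329 ≈ -9.2111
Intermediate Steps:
K(D, A) = 1
m(v) = sqrt(3)/2 (m(v) = sqrt(-1 + 4)/2 = sqrt(3)/2)
O(o) = (-46 + sqrt(3)/2)/o
(107599/(-491633) + 119199/(-483198))/O(-893) = (107599/(-491633) + 119199/(-483198))/(((1/2)*(-92 + sqrt(3))/(-893))) = (107599*(-1/491633) + 119199*(-1/483198))/(((1/2)*(-1/893)*(-92 + sqrt(3)))) = (-107599/491633 - 39733/161066)/(46/893 - sqrt(3)/1786) = -36864594523/(79185360778*(46/893 - sqrt(3)/1786))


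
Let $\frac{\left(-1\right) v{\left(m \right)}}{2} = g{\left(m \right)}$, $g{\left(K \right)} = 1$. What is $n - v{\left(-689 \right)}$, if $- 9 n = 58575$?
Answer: $- \frac{19519}{3} \approx -6506.3$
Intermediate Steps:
$n = - \frac{19525}{3}$ ($n = \left(- \frac{1}{9}\right) 58575 = - \frac{19525}{3} \approx -6508.3$)
$v{\left(m \right)} = -2$ ($v{\left(m \right)} = \left(-2\right) 1 = -2$)
$n - v{\left(-689 \right)} = - \frac{19525}{3} - -2 = - \frac{19525}{3} + 2 = - \frac{19519}{3}$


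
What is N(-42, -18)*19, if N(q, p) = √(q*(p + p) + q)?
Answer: 133*√30 ≈ 728.47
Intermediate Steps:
N(q, p) = √(q + 2*p*q) (N(q, p) = √(q*(2*p) + q) = √(2*p*q + q) = √(q + 2*p*q))
N(-42, -18)*19 = √(-42*(1 + 2*(-18)))*19 = √(-42*(1 - 36))*19 = √(-42*(-35))*19 = √1470*19 = (7*√30)*19 = 133*√30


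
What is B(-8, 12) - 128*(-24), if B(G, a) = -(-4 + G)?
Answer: 3084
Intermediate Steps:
B(G, a) = 4 - G
B(-8, 12) - 128*(-24) = (4 - 1*(-8)) - 128*(-24) = (4 + 8) + 3072 = 12 + 3072 = 3084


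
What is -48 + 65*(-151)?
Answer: -9863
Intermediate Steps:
-48 + 65*(-151) = -48 - 9815 = -9863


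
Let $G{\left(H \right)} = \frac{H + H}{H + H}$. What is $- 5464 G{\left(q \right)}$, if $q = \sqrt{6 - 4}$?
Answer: $-5464$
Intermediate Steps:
$q = \sqrt{2} \approx 1.4142$
$G{\left(H \right)} = 1$ ($G{\left(H \right)} = \frac{2 H}{2 H} = 2 H \frac{1}{2 H} = 1$)
$- 5464 G{\left(q \right)} = \left(-5464\right) 1 = -5464$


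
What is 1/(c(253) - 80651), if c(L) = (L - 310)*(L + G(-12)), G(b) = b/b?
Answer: -1/95129 ≈ -1.0512e-5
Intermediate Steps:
G(b) = 1
c(L) = (1 + L)*(-310 + L) (c(L) = (L - 310)*(L + 1) = (-310 + L)*(1 + L) = (1 + L)*(-310 + L))
1/(c(253) - 80651) = 1/((-310 + 253² - 309*253) - 80651) = 1/((-310 + 64009 - 78177) - 80651) = 1/(-14478 - 80651) = 1/(-95129) = -1/95129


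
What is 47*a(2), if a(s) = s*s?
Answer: 188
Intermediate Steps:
a(s) = s**2
47*a(2) = 47*2**2 = 47*4 = 188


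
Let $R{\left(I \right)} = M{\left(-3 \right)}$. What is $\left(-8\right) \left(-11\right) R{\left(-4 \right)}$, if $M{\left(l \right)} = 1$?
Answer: $88$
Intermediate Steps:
$R{\left(I \right)} = 1$
$\left(-8\right) \left(-11\right) R{\left(-4 \right)} = \left(-8\right) \left(-11\right) 1 = 88 \cdot 1 = 88$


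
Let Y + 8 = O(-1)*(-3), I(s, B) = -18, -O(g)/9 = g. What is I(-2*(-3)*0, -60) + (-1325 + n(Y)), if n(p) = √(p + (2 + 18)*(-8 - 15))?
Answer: -1343 + 3*I*√55 ≈ -1343.0 + 22.249*I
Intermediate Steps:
O(g) = -9*g
Y = -35 (Y = -8 - 9*(-1)*(-3) = -8 + 9*(-3) = -8 - 27 = -35)
n(p) = √(-460 + p) (n(p) = √(p + 20*(-23)) = √(p - 460) = √(-460 + p))
I(-2*(-3)*0, -60) + (-1325 + n(Y)) = -18 + (-1325 + √(-460 - 35)) = -18 + (-1325 + √(-495)) = -18 + (-1325 + 3*I*√55) = -1343 + 3*I*√55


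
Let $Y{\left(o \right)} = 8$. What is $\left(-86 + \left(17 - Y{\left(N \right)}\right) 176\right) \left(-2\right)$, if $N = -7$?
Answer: $-2996$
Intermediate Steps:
$\left(-86 + \left(17 - Y{\left(N \right)}\right) 176\right) \left(-2\right) = \left(-86 + \left(17 - 8\right) 176\right) \left(-2\right) = \left(-86 + 9 \cdot 176\right) \left(-2\right) = \left(-86 + 1584\right) \left(-2\right) = 1498 \left(-2\right) = -2996$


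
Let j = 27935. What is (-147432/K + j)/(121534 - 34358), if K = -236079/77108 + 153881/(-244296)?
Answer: 90764685393473/116578807671416 ≈ 0.77857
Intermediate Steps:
K = -1337280991/362253384 (K = -236079*1/77108 + 153881*(-1/244296) = -236079/77108 - 11837/18792 = -1337280991/362253384 ≈ -3.6916)
(-147432/K + j)/(121534 - 34358) = (-147432/(-1337280991/362253384) + 27935)/(121534 - 34358) = (-147432*(-362253384/1337280991) + 27935)/87176 = (53407740909888/1337280991 + 27935)*(1/87176) = (90764685393473/1337280991)*(1/87176) = 90764685393473/116578807671416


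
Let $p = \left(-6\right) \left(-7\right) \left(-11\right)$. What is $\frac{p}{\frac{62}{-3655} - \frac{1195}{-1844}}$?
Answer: $- \frac{1037932280}{1417799} \approx -732.07$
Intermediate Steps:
$p = -462$ ($p = 42 \left(-11\right) = -462$)
$\frac{p}{\frac{62}{-3655} - \frac{1195}{-1844}} = - \frac{462}{\frac{62}{-3655} - \frac{1195}{-1844}} = - \frac{462}{62 \left(- \frac{1}{3655}\right) - - \frac{1195}{1844}} = - \frac{462}{- \frac{62}{3655} + \frac{1195}{1844}} = - \frac{462}{\frac{4253397}{6739820}} = \left(-462\right) \frac{6739820}{4253397} = - \frac{1037932280}{1417799}$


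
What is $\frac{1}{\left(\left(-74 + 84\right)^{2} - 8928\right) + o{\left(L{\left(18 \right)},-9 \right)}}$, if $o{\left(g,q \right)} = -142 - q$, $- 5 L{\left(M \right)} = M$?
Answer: $- \frac{1}{8961} \approx -0.00011159$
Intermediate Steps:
$L{\left(M \right)} = - \frac{M}{5}$
$\frac{1}{\left(\left(-74 + 84\right)^{2} - 8928\right) + o{\left(L{\left(18 \right)},-9 \right)}} = \frac{1}{\left(\left(-74 + 84\right)^{2} - 8928\right) - 133} = \frac{1}{\left(10^{2} - 8928\right) + \left(-142 + 9\right)} = \frac{1}{\left(100 - 8928\right) - 133} = \frac{1}{-8828 - 133} = \frac{1}{-8961} = - \frac{1}{8961}$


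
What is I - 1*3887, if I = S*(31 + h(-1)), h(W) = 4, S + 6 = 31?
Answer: -3012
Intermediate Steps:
S = 25 (S = -6 + 31 = 25)
I = 875 (I = 25*(31 + 4) = 25*35 = 875)
I - 1*3887 = 875 - 1*3887 = 875 - 3887 = -3012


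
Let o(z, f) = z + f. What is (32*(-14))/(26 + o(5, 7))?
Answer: -224/19 ≈ -11.789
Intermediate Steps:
o(z, f) = f + z
(32*(-14))/(26 + o(5, 7)) = (32*(-14))/(26 + (7 + 5)) = -448/(26 + 12) = -448/38 = -448*1/38 = -224/19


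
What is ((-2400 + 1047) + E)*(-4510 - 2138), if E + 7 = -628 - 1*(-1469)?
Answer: 3450312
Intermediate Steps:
E = 834 (E = -7 + (-628 - 1*(-1469)) = -7 + (-628 + 1469) = -7 + 841 = 834)
((-2400 + 1047) + E)*(-4510 - 2138) = ((-2400 + 1047) + 834)*(-4510 - 2138) = (-1353 + 834)*(-6648) = -519*(-6648) = 3450312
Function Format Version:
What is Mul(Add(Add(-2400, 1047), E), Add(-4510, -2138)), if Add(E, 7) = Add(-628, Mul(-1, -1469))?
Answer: 3450312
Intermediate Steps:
E = 834 (E = Add(-7, Add(-628, Mul(-1, -1469))) = Add(-7, Add(-628, 1469)) = Add(-7, 841) = 834)
Mul(Add(Add(-2400, 1047), E), Add(-4510, -2138)) = Mul(Add(Add(-2400, 1047), 834), Add(-4510, -2138)) = Mul(Add(-1353, 834), -6648) = Mul(-519, -6648) = 3450312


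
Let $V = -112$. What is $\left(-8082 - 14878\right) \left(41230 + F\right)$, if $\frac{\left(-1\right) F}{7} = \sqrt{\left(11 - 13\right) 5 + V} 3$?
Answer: $-946640800 + 482160 i \sqrt{122} \approx -9.4664 \cdot 10^{8} + 5.3256 \cdot 10^{6} i$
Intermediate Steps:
$F = - 21 i \sqrt{122}$ ($F = - 7 \sqrt{\left(11 - 13\right) 5 - 112} \cdot 3 = - 7 \sqrt{\left(-2\right) 5 - 112} \cdot 3 = - 7 \sqrt{-10 - 112} \cdot 3 = - 7 \sqrt{-122} \cdot 3 = - 7 i \sqrt{122} \cdot 3 = - 7 \cdot 3 i \sqrt{122} = - 21 i \sqrt{122} \approx - 231.95 i$)
$\left(-8082 - 14878\right) \left(41230 + F\right) = \left(-8082 - 14878\right) \left(41230 - 21 i \sqrt{122}\right) = - 22960 \left(41230 - 21 i \sqrt{122}\right) = -946640800 + 482160 i \sqrt{122}$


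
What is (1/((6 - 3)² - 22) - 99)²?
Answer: 1658944/169 ≈ 9816.2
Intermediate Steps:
(1/((6 - 3)² - 22) - 99)² = (1/(3² - 22) - 99)² = (1/(9 - 22) - 99)² = (1/(-13) - 99)² = (-1/13 - 99)² = (-1288/13)² = 1658944/169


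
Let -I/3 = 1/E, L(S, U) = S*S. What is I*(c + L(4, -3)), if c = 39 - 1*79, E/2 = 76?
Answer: 9/19 ≈ 0.47368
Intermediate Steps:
L(S, U) = S²
E = 152 (E = 2*76 = 152)
c = -40 (c = 39 - 79 = -40)
I = -3/152 ≈ -0.019737
I*(c + L(4, -3)) = -3*(-40 + 4²)/152 = -3*(-40 + 16)/152 = -3/152*(-24) = 9/19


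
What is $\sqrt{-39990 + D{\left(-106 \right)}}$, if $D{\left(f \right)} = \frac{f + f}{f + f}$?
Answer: $i \sqrt{39989} \approx 199.97 i$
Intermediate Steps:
$D{\left(f \right)} = 1$ ($D{\left(f \right)} = \frac{2 f}{2 f} = 2 f \frac{1}{2 f} = 1$)
$\sqrt{-39990 + D{\left(-106 \right)}} = \sqrt{-39990 + 1} = \sqrt{-39989} = i \sqrt{39989}$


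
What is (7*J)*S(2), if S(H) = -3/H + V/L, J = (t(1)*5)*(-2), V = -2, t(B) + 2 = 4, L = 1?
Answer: 490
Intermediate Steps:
t(B) = 2 (t(B) = -2 + 4 = 2)
J = -20 (J = (2*5)*(-2) = 10*(-2) = -20)
S(H) = -2 - 3/H (S(H) = -3/H - 2/1 = -3/H - 2*1 = -3/H - 2 = -2 - 3/H)
(7*J)*S(2) = (7*(-20))*(-2 - 3/2) = -140*(-2 - 3*1/2) = -140*(-2 - 3/2) = -140*(-7/2) = 490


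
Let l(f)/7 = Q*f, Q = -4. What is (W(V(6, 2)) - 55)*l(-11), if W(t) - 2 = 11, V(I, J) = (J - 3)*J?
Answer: -12936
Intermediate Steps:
V(I, J) = J*(-3 + J) (V(I, J) = (-3 + J)*J = J*(-3 + J))
l(f) = -28*f (l(f) = 7*(-4*f) = -28*f)
W(t) = 13 (W(t) = 2 + 11 = 13)
(W(V(6, 2)) - 55)*l(-11) = (13 - 55)*(-28*(-11)) = -42*308 = -12936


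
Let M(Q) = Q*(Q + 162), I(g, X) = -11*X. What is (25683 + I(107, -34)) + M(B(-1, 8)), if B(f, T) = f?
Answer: 25896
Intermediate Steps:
M(Q) = Q*(162 + Q)
(25683 + I(107, -34)) + M(B(-1, 8)) = (25683 - 11*(-34)) - (162 - 1) = (25683 + 374) - 1*161 = 26057 - 161 = 25896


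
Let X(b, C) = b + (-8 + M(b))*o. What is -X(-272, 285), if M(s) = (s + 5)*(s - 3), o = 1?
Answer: -73145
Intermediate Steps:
M(s) = (-3 + s)*(5 + s) (M(s) = (5 + s)*(-3 + s) = (-3 + s)*(5 + s))
X(b, C) = -23 + b² + 3*b (X(b, C) = b + (-8 + (-15 + b² + 2*b))*1 = b + (-23 + b² + 2*b)*1 = b + (-23 + b² + 2*b) = -23 + b² + 3*b)
-X(-272, 285) = -(-23 + (-272)² + 3*(-272)) = -(-23 + 73984 - 816) = -1*73145 = -73145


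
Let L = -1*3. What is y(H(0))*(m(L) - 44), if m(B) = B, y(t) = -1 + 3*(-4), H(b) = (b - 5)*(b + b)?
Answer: 611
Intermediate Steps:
H(b) = 2*b*(-5 + b) (H(b) = (-5 + b)*(2*b) = 2*b*(-5 + b))
L = -3
y(t) = -13 (y(t) = -1 - 12 = -13)
y(H(0))*(m(L) - 44) = -13*(-3 - 44) = -13*(-47) = 611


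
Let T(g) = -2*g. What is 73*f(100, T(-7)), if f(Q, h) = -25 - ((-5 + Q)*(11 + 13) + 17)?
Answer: -169506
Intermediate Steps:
f(Q, h) = 78 - 24*Q (f(Q, h) = -25 - ((-5 + Q)*24 + 17) = -25 - ((-120 + 24*Q) + 17) = -25 - (-103 + 24*Q) = -25 + (103 - 24*Q) = 78 - 24*Q)
73*f(100, T(-7)) = 73*(78 - 24*100) = 73*(78 - 2400) = 73*(-2322) = -169506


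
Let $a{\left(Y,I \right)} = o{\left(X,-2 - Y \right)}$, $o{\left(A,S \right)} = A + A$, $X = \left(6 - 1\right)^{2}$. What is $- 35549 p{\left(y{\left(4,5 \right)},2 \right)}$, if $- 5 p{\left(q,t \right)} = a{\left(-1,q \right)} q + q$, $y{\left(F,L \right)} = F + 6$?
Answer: $3625998$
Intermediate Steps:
$X = 25$ ($X = 5^{2} = 25$)
$o{\left(A,S \right)} = 2 A$
$a{\left(Y,I \right)} = 50$ ($a{\left(Y,I \right)} = 2 \cdot 25 = 50$)
$y{\left(F,L \right)} = 6 + F$
$p{\left(q,t \right)} = - \frac{51 q}{5}$ ($p{\left(q,t \right)} = - \frac{50 q + q}{5} = - \frac{51 q}{5}$)
$- 35549 p{\left(y{\left(4,5 \right)},2 \right)} = - 35549 \left(- \frac{51 \left(6 + 4\right)}{5}\right) = - 35549 \left(\left(- \frac{51}{5}\right) 10\right) = \left(-35549\right) \left(-102\right) = 3625998$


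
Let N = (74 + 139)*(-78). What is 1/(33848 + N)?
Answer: 1/17234 ≈ 5.8025e-5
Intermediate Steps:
N = -16614 (N = 213*(-78) = -16614)
1/(33848 + N) = 1/(33848 - 16614) = 1/17234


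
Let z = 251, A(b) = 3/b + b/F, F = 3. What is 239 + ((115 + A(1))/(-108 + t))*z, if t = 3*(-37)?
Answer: 67918/657 ≈ 103.38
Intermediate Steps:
A(b) = 3/b + b/3
t = -111
239 + ((115 + A(1))/(-108 + t))*z = 239 + ((115 + (3/1 + (⅓)*1))/(-108 - 111))*251 = 239 + ((115 + (3*1 + ⅓))/(-219))*251 = 239 + ((115 + (3 + ⅓))*(-1/219))*251 = 239 + ((115 + 10/3)*(-1/219))*251 = 239 + ((355/3)*(-1/219))*251 = 239 - 355/657*251 = 239 - 89105/657 = 67918/657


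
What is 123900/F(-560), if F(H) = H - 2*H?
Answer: 885/4 ≈ 221.25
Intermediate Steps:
F(H) = -H
123900/F(-560) = 123900/((-1*(-560))) = 123900/560 = 123900*(1/560) = 885/4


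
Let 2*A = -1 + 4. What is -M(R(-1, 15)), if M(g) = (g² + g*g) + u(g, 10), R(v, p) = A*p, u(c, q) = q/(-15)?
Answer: -6071/6 ≈ -1011.8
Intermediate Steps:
A = 3/2 (A = (-1 + 4)/2 = (½)*3 = 3/2 ≈ 1.5000)
u(c, q) = -q/15 (u(c, q) = q*(-1/15) = -q/15)
R(v, p) = 3*p/2
M(g) = -⅔ + 2*g² (M(g) = (g² + g*g) - 1/15*10 = (g² + g²) - ⅔ = 2*g² - ⅔ = -⅔ + 2*g²)
-M(R(-1, 15)) = -(-⅔ + 2*((3/2)*15)²) = -(-⅔ + 2*(45/2)²) = -(-⅔ + 2*(2025/4)) = -(-⅔ + 2025/2) = -1*6071/6 = -6071/6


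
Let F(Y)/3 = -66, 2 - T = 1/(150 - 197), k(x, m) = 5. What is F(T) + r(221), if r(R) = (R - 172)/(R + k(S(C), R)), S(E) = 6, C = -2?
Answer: -44699/226 ≈ -197.78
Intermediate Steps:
T = 95/47 (T = 2 - 1/(150 - 197) = 2 - 1/(-47) = 2 - 1*(-1/47) = 2 + 1/47 = 95/47 ≈ 2.0213)
F(Y) = -198 (F(Y) = 3*(-66) = -198)
r(R) = (-172 + R)/(5 + R) (r(R) = (R - 172)/(R + 5) = (-172 + R)/(5 + R))
F(T) + r(221) = -198 + (-172 + 221)/(5 + 221) = -198 + 49/226 = -44699/226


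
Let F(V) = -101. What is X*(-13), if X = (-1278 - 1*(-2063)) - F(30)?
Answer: -11518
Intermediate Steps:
X = 886 (X = (-1278 - 1*(-2063)) - 1*(-101) = (-1278 + 2063) + 101 = 785 + 101 = 886)
X*(-13) = 886*(-13) = -11518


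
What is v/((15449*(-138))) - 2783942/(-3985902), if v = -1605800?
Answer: 146854999831/101164185711 ≈ 1.4517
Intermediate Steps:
v/((15449*(-138))) - 2783942/(-3985902) = -1605800/(15449*(-138)) - 2783942/(-3985902) = -1605800/(-2131962) - 2783942*(-1/3985902) = -1605800*(-1/2131962) + 1391971/1992951 = 114700/152283 + 1391971/1992951 = 146854999831/101164185711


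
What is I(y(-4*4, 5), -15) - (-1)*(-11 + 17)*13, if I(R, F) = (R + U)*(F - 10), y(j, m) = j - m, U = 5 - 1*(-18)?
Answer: 28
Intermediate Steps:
U = 23 (U = 5 + 18 = 23)
I(R, F) = (-10 + F)*(23 + R) (I(R, F) = (R + 23)*(F - 10) = (23 + R)*(-10 + F) = (-10 + F)*(23 + R))
I(y(-4*4, 5), -15) - (-1)*(-11 + 17)*13 = (-230 - 10*(-4*4 - 1*5) + 23*(-15) - 15*(-4*4 - 1*5)) - (-1)*(-11 + 17)*13 = (-230 - 10*(-16 - 5) - 345 - 15*(-16 - 5)) - (-1)*6*13 = (-230 - 10*(-21) - 345 - 15*(-21)) - (-1)*78 = (-230 + 210 - 345 + 315) - 1*(-78) = -50 + 78 = 28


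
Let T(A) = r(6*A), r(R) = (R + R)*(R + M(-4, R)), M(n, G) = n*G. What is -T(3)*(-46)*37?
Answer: -3308688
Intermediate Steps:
M(n, G) = G*n
r(R) = -6*R² (r(R) = (R + R)*(R + R*(-4)) = (2*R)*(R - 4*R) = (2*R)*(-3*R) = -6*R²)
T(A) = -216*A² (T(A) = -6*36*A² = -216*A²)
-T(3)*(-46)*37 = --216*3²*(-46)*37 = --216*9*(-46)*37 = -(-1944*(-46))*37 = -89424*37 = -1*3308688 = -3308688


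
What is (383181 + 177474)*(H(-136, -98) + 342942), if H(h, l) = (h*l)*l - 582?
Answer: -540350318520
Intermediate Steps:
H(h, l) = -582 + h*l² (H(h, l) = h*l² - 582 = -582 + h*l²)
(383181 + 177474)*(H(-136, -98) + 342942) = (383181 + 177474)*((-582 - 136*(-98)²) + 342942) = 560655*((-582 - 136*9604) + 342942) = 560655*((-582 - 1306144) + 342942) = 560655*(-1306726 + 342942) = 560655*(-963784) = -540350318520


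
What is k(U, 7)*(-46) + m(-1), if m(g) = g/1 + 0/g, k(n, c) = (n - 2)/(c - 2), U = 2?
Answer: -1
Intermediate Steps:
k(n, c) = (-2 + n)/(-2 + c)
m(g) = g (m(g) = g*1 + 0 = g + 0 = g)
k(U, 7)*(-46) + m(-1) = ((-2 + 2)/(-2 + 7))*(-46) - 1 = (0/5)*(-46) - 1 = ((1/5)*0)*(-46) - 1 = 0*(-46) - 1 = 0 - 1 = -1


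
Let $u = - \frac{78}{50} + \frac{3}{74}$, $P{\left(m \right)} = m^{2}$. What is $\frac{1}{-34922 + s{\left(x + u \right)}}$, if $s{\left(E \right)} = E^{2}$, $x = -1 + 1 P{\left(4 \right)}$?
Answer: $- \frac{3422500}{118898591279} \approx -2.8785 \cdot 10^{-5}$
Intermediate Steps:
$u = - \frac{2811}{1850}$ ($u = \left(-78\right) \frac{1}{50} + 3 \cdot \frac{1}{74} = - \frac{39}{25} + \frac{3}{74} = - \frac{2811}{1850} \approx -1.5195$)
$x = 15$ ($x = -1 + 1 \cdot 4^{2} = -1 + 1 \cdot 16 = -1 + 16 = 15$)
$\frac{1}{-34922 + s{\left(x + u \right)}} = \frac{1}{-34922 + \left(15 - \frac{2811}{1850}\right)^{2}} = \frac{1}{-34922 + \left(\frac{24939}{1850}\right)^{2}} = \frac{1}{-34922 + \frac{621953721}{3422500}} = \frac{1}{- \frac{118898591279}{3422500}} = - \frac{3422500}{118898591279}$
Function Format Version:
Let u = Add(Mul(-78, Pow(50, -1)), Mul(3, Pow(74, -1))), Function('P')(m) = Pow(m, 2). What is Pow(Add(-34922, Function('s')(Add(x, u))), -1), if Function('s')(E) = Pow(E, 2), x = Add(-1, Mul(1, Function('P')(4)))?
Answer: Rational(-3422500, 118898591279) ≈ -2.8785e-5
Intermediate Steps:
u = Rational(-2811, 1850) (u = Add(Mul(-78, Rational(1, 50)), Mul(3, Rational(1, 74))) = Add(Rational(-39, 25), Rational(3, 74)) = Rational(-2811, 1850) ≈ -1.5195)
x = 15 (x = Add(-1, Mul(1, Pow(4, 2))) = Add(-1, Mul(1, 16)) = Add(-1, 16) = 15)
Pow(Add(-34922, Function('s')(Add(x, u))), -1) = Pow(Add(-34922, Pow(Add(15, Rational(-2811, 1850)), 2)), -1) = Pow(Add(-34922, Pow(Rational(24939, 1850), 2)), -1) = Pow(Add(-34922, Rational(621953721, 3422500)), -1) = Pow(Rational(-118898591279, 3422500), -1) = Rational(-3422500, 118898591279)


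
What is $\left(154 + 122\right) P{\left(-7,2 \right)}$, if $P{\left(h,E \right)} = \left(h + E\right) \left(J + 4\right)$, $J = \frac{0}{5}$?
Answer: $-5520$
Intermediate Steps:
$J = 0$ ($J = 0 \cdot \frac{1}{5} = 0$)
$P{\left(h,E \right)} = 4 E + 4 h$ ($P{\left(h,E \right)} = \left(h + E\right) \left(0 + 4\right) = \left(E + h\right) 4 = 4 E + 4 h$)
$\left(154 + 122\right) P{\left(-7,2 \right)} = \left(154 + 122\right) \left(4 \cdot 2 + 4 \left(-7\right)\right) = 276 \left(8 - 28\right) = 276 \left(-20\right) = -5520$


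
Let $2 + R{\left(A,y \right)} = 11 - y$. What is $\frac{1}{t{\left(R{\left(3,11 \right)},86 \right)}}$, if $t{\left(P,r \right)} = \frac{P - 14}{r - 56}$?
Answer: $- \frac{15}{8} \approx -1.875$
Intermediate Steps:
$R{\left(A,y \right)} = 9 - y$ ($R{\left(A,y \right)} = -2 - \left(-11 + y\right) = 9 - y$)
$t{\left(P,r \right)} = \frac{-14 + P}{-56 + r}$
$\frac{1}{t{\left(R{\left(3,11 \right)},86 \right)}} = \frac{1}{\frac{1}{-56 + 86} \left(-14 + \left(9 - 11\right)\right)} = \frac{1}{\frac{1}{30} \left(-14 + \left(9 - 11\right)\right)} = \frac{1}{\frac{1}{30} \left(-14 - 2\right)} = \frac{1}{\frac{1}{30} \left(-16\right)} = \frac{1}{- \frac{8}{15}} = - \frac{15}{8}$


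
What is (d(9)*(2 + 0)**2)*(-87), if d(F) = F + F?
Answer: -6264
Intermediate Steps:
d(F) = 2*F
(d(9)*(2 + 0)**2)*(-87) = ((2*9)*(2 + 0)**2)*(-87) = (18*2**2)*(-87) = (18*4)*(-87) = 72*(-87) = -6264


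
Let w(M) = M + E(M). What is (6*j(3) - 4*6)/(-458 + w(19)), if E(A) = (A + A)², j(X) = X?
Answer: -2/335 ≈ -0.0059702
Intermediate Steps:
E(A) = 4*A² (E(A) = (2*A)² = 4*A²)
w(M) = M + 4*M²
(6*j(3) - 4*6)/(-458 + w(19)) = (6*3 - 4*6)/(-458 + 19*(1 + 4*19)) = (18 - 24)/(-458 + 19*(1 + 76)) = -6/(-458 + 19*77) = -6/(-458 + 1463) = -6/1005 = (1/1005)*(-6) = -2/335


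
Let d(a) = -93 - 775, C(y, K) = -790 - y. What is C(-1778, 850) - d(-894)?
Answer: 1856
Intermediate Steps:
d(a) = -868
C(-1778, 850) - d(-894) = (-790 - 1*(-1778)) - 1*(-868) = (-790 + 1778) + 868 = 988 + 868 = 1856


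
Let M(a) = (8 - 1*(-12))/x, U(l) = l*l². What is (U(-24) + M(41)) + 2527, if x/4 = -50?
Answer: -112971/10 ≈ -11297.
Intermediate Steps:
x = -200 (x = 4*(-50) = -200)
U(l) = l³
M(a) = -⅒ (M(a) = (8 - 1*(-12))/(-200) = (8 + 12)*(-1/200) = 20*(-1/200) = -⅒)
(U(-24) + M(41)) + 2527 = ((-24)³ - ⅒) + 2527 = (-13824 - ⅒) + 2527 = -138241/10 + 2527 = -112971/10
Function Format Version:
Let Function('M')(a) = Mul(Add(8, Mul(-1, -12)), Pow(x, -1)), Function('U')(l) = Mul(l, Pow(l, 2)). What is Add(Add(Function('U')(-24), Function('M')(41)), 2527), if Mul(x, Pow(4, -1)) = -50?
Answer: Rational(-112971, 10) ≈ -11297.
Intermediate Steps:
x = -200 (x = Mul(4, -50) = -200)
Function('U')(l) = Pow(l, 3)
Function('M')(a) = Rational(-1, 10) (Function('M')(a) = Mul(Add(8, Mul(-1, -12)), Pow(-200, -1)) = Mul(Add(8, 12), Rational(-1, 200)) = Mul(20, Rational(-1, 200)) = Rational(-1, 10))
Add(Add(Function('U')(-24), Function('M')(41)), 2527) = Add(Add(Pow(-24, 3), Rational(-1, 10)), 2527) = Add(Add(-13824, Rational(-1, 10)), 2527) = Add(Rational(-138241, 10), 2527) = Rational(-112971, 10)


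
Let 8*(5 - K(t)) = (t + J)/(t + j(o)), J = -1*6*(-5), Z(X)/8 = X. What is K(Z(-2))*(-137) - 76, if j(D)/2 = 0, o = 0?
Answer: -49663/64 ≈ -775.98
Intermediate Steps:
Z(X) = 8*X
j(D) = 0 (j(D) = 2*0 = 0)
J = 30 (J = -6*(-5) = 30)
K(t) = 5 - (30 + t)/(8*t) (K(t) = 5 - (t + 30)/(8*(t + 0)) = 5 - (30 + t)/(8*t))
K(Z(-2))*(-137) - 76 = (3*(-10 + 13*(8*(-2)))/(8*((8*(-2)))))*(-137) - 76 = ((3/8)*(-10 + 13*(-16))/(-16))*(-137) - 76 = ((3/8)*(-1/16)*(-10 - 208))*(-137) - 76 = ((3/8)*(-1/16)*(-218))*(-137) - 76 = (327/64)*(-137) - 76 = -44799/64 - 76 = -49663/64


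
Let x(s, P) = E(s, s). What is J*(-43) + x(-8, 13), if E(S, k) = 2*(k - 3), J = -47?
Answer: 1999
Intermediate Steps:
E(S, k) = -6 + 2*k (E(S, k) = 2*(-3 + k) = -6 + 2*k)
x(s, P) = -6 + 2*s
J*(-43) + x(-8, 13) = -47*(-43) + (-6 + 2*(-8)) = 2021 + (-6 - 16) = 2021 - 22 = 1999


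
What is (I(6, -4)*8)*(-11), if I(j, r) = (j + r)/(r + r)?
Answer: 22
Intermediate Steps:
I(j, r) = (j + r)/(2*r) (I(j, r) = (j + r)/((2*r)) = (j + r)*(1/(2*r)) = (j + r)/(2*r))
(I(6, -4)*8)*(-11) = (((½)*(6 - 4)/(-4))*8)*(-11) = (((½)*(-¼)*2)*8)*(-11) = -¼*8*(-11) = -2*(-11) = 22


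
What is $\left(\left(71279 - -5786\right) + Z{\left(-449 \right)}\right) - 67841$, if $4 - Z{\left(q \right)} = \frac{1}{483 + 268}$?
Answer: $\frac{6930227}{751} \approx 9228.0$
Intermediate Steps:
$Z{\left(q \right)} = \frac{3003}{751}$ ($Z{\left(q \right)} = 4 - \frac{1}{483 + 268} = 4 - \frac{1}{751} = \frac{3003}{751}$)
$\left(\left(71279 - -5786\right) + Z{\left(-449 \right)}\right) - 67841 = \left(\left(71279 - -5786\right) + \frac{3003}{751}\right) - 67841 = \left(\left(71279 + 5786\right) + \frac{3003}{751}\right) - 67841 = \left(77065 + \frac{3003}{751}\right) - 67841 = \frac{57878818}{751} - 67841 = \frac{6930227}{751}$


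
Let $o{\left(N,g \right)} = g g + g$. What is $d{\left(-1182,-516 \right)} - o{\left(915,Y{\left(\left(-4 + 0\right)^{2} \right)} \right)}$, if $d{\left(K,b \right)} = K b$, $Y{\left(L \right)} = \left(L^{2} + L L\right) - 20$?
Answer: $367356$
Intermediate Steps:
$Y{\left(L \right)} = -20 + 2 L^{2}$ ($Y{\left(L \right)} = \left(L^{2} + L^{2}\right) - 20 = 2 L^{2} - 20 = -20 + 2 L^{2}$)
$o{\left(N,g \right)} = g + g^{2}$ ($o{\left(N,g \right)} = g^{2} + g = g + g^{2}$)
$d{\left(-1182,-516 \right)} - o{\left(915,Y{\left(\left(-4 + 0\right)^{2} \right)} \right)} = \left(-1182\right) \left(-516\right) - \left(-20 + 2 \left(\left(-4 + 0\right)^{2}\right)^{2}\right) \left(1 - \left(20 - 2 \left(\left(-4 + 0\right)^{2}\right)^{2}\right)\right) = 609912 - \left(-20 + 2 \left(\left(-4\right)^{2}\right)^{2}\right) \left(1 - \left(20 - 2 \left(\left(-4\right)^{2}\right)^{2}\right)\right) = 609912 - \left(-20 + 2 \cdot 16^{2}\right) \left(1 - \left(20 - 2 \cdot 16^{2}\right)\right) = 609912 - \left(-20 + 2 \cdot 256\right) \left(1 + \left(-20 + 2 \cdot 256\right)\right) = 609912 - \left(-20 + 512\right) \left(1 + \left(-20 + 512\right)\right) = 609912 - 492 \left(1 + 492\right) = 609912 - 492 \cdot 493 = 609912 - 242556 = 367356$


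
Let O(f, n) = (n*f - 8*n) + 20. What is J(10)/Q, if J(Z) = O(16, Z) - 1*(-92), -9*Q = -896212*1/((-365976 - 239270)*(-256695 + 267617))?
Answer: -2855734622784/224053 ≈ -1.2746e+7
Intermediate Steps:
O(f, n) = 20 - 8*n + f*n (O(f, n) = (f*n - 8*n) + 20 = (-8*n + f*n) + 20 = 20 - 8*n + f*n)
Q = -224053/14873617827 (Q = -(-896212)/(9*((-256695 + 267617)*(-365976 - 239270))) = -(-896212)/(9*(10922*(-605246))) = -(-896212)/(9*(-6610496812)) = -(-896212)*(-1)/(9*6610496812) = -1/9*224053/1652624203 = -224053/14873617827 ≈ -1.5064e-5)
J(Z) = 112 + 8*Z (J(Z) = (20 - 8*Z + 16*Z) - 1*(-92) = (20 + 8*Z) + 92 = 112 + 8*Z)
J(10)/Q = (112 + 8*10)/(-224053/14873617827) = (112 + 80)*(-14873617827/224053) = 192*(-14873617827/224053) = -2855734622784/224053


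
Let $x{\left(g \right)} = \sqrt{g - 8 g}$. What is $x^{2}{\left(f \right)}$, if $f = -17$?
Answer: $119$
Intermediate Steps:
$x{\left(g \right)} = \sqrt{7} \sqrt{- g}$ ($x{\left(g \right)} = \sqrt{- 7 g} = \sqrt{7} \sqrt{- g}$)
$x^{2}{\left(f \right)} = \left(\sqrt{7} \sqrt{\left(-1\right) \left(-17\right)}\right)^{2} = \left(\sqrt{7} \sqrt{17}\right)^{2} = \left(\sqrt{119}\right)^{2} = 119$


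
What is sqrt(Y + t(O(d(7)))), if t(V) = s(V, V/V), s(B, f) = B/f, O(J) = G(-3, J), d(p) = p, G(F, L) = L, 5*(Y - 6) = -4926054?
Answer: I*sqrt(24629945)/5 ≈ 992.57*I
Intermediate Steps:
Y = -4926024/5 (Y = 6 + (1/5)*(-4926054) = 6 - 4926054/5 = -4926024/5 ≈ -9.8521e+5)
O(J) = J
t(V) = V (t(V) = V/((V/V)) = V/1 = V*1 = V)
sqrt(Y + t(O(d(7)))) = sqrt(-4926024/5 + 7) = sqrt(-4925989/5) = I*sqrt(24629945)/5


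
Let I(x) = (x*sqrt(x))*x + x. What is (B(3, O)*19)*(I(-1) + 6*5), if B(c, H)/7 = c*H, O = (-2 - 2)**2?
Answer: 185136 + 6384*I ≈ 1.8514e+5 + 6384.0*I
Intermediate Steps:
O = 16 (O = (-4)**2 = 16)
B(c, H) = 7*H*c (B(c, H) = 7*(c*H) = 7*(H*c) = 7*H*c)
I(x) = x + x**(5/2) (I(x) = x**(3/2)*x + x = x**(5/2) + x = x + x**(5/2))
(B(3, O)*19)*(I(-1) + 6*5) = ((7*16*3)*19)*((-1 + (-1)**(5/2)) + 6*5) = (336*19)*((-1 + I) + 30) = 6384*(29 + I) = 185136 + 6384*I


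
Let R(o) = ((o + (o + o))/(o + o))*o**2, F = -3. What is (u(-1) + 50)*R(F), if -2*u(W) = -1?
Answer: 2727/4 ≈ 681.75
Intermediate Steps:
R(o) = 3*o**2/2 (R(o) = ((o + 2*o)/((2*o)))*o**2 = ((3*o)*(1/(2*o)))*o**2 = 3*o**2/2)
u(W) = 1/2 (u(W) = -1/2*(-1) = 1/2)
(u(-1) + 50)*R(F) = (1/2 + 50)*((3/2)*(-3)**2) = 101*((3/2)*9)/2 = (101/2)*(27/2) = 2727/4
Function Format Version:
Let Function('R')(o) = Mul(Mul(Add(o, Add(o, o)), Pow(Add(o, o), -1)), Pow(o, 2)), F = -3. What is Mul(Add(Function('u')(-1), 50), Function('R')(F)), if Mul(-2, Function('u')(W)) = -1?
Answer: Rational(2727, 4) ≈ 681.75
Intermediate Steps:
Function('R')(o) = Mul(Rational(3, 2), Pow(o, 2)) (Function('R')(o) = Mul(Mul(Add(o, Mul(2, o)), Pow(Mul(2, o), -1)), Pow(o, 2)) = Mul(Mul(Mul(3, o), Mul(Rational(1, 2), Pow(o, -1))), Pow(o, 2)) = Mul(Rational(3, 2), Pow(o, 2)))
Function('u')(W) = Rational(1, 2) (Function('u')(W) = Mul(Rational(-1, 2), -1) = Rational(1, 2))
Mul(Add(Function('u')(-1), 50), Function('R')(F)) = Mul(Add(Rational(1, 2), 50), Mul(Rational(3, 2), Pow(-3, 2))) = Mul(Rational(101, 2), Mul(Rational(3, 2), 9)) = Mul(Rational(101, 2), Rational(27, 2)) = Rational(2727, 4)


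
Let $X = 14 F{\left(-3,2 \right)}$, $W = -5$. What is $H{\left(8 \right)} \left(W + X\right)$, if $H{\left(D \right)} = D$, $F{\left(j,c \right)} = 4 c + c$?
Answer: $1080$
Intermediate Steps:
$F{\left(j,c \right)} = 5 c$
$X = 140$ ($X = 14 \cdot 5 \cdot 2 = 14 \cdot 10 = 140$)
$H{\left(8 \right)} \left(W + X\right) = 8 \left(-5 + 140\right) = 8 \cdot 135 = 1080$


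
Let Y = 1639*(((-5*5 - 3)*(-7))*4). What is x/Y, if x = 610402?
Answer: 305201/642488 ≈ 0.47503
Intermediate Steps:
Y = 1284976 (Y = 1639*(((-25 - 3)*(-7))*4) = 1639*(-28*(-7)*4) = 1639*(196*4) = 1639*784 = 1284976)
x/Y = 610402/1284976 = 610402*(1/1284976) = 305201/642488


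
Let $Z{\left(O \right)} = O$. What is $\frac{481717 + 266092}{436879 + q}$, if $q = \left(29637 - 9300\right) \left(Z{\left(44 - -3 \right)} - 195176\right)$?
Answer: $- \frac{747809}{3967901594} \approx -0.00018846$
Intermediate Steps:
$q = -3968338473$ ($q = \left(29637 - 9300\right) \left(\left(44 - -3\right) - 195176\right) = 20337 \left(\left(44 + 3\right) - 195176\right) = 20337 \left(47 - 195176\right) = 20337 \left(-195129\right) = -3968338473$)
$\frac{481717 + 266092}{436879 + q} = \frac{481717 + 266092}{436879 - 3968338473} = \frac{747809}{-3967901594} = 747809 \left(- \frac{1}{3967901594}\right) = - \frac{747809}{3967901594}$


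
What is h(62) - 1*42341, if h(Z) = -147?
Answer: -42488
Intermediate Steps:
h(62) - 1*42341 = -147 - 1*42341 = -147 - 42341 = -42488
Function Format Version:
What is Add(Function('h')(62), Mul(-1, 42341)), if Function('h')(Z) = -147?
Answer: -42488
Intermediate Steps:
Add(Function('h')(62), Mul(-1, 42341)) = Add(-147, Mul(-1, 42341)) = Add(-147, -42341) = -42488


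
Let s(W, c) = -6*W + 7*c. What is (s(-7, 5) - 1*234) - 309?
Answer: -466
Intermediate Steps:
(s(-7, 5) - 1*234) - 309 = ((-6*(-7) + 7*5) - 1*234) - 309 = ((42 + 35) - 234) - 309 = (77 - 234) - 309 = -157 - 309 = -466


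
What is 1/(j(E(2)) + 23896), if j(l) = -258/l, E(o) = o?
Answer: 1/23767 ≈ 4.2075e-5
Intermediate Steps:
1/(j(E(2)) + 23896) = 1/(-258/2 + 23896) = 1/(-258*½ + 23896) = 1/(-129 + 23896) = 1/23767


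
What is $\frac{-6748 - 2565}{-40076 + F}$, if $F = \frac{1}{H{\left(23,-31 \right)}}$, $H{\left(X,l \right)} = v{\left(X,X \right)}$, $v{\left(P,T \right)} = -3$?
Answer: $\frac{27939}{120229} \approx 0.23238$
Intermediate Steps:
$H{\left(X,l \right)} = -3$
$F = - \frac{1}{3}$ ($F = \frac{1}{-3} = - \frac{1}{3} \approx -0.33333$)
$\frac{-6748 - 2565}{-40076 + F} = \frac{-6748 - 2565}{-40076 - \frac{1}{3}} = - \frac{9313}{- \frac{120229}{3}} = \left(-9313\right) \left(- \frac{3}{120229}\right) = \frac{27939}{120229}$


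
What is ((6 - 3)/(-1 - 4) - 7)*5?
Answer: -38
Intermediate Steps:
((6 - 3)/(-1 - 4) - 7)*5 = (3/(-5) - 7)*5 = (3*(-⅕) - 7)*5 = (-⅗ - 7)*5 = -38/5*5 = -38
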